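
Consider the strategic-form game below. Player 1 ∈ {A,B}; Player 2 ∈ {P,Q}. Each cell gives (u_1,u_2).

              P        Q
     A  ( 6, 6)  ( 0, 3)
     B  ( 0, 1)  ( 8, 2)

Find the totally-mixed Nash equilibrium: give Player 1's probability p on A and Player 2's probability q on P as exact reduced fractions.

p=1/4, q=4/7

P1 indiff ⇒ q·6+(1-q)·0 = q·0+(1-q)·8 ⇒ q(6) = (1-q)(8) ⇒ q = 4/7
P2 indiff ⇒ p·6+(1-p)·1 = p·3+(1-p)·2 ⇒ p(3) = (1-p)(1) ⇒ p = 1/4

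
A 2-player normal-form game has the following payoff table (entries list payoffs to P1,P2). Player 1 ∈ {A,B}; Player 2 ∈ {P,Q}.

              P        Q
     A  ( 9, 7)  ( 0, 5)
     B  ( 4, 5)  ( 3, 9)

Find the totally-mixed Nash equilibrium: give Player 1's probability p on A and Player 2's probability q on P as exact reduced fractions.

p=2/3, q=3/8

P1 indiff ⇒ q·9+(1-q)·0 = q·4+(1-q)·3 ⇒ q(5) = (1-q)(3) ⇒ q = 3/8
P2 indiff ⇒ p·7+(1-p)·5 = p·5+(1-p)·9 ⇒ p(2) = (1-p)(4) ⇒ p = 2/3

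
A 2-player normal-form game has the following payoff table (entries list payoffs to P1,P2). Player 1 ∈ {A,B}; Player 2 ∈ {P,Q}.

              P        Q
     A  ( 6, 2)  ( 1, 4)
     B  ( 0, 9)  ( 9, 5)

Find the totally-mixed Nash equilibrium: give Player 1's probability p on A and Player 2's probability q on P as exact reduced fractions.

p=2/3, q=4/7

P1 indiff ⇒ q·6+(1-q)·1 = q·0+(1-q)·9 ⇒ q(6) = (1-q)(8) ⇒ q = 4/7
P2 indiff ⇒ p·2+(1-p)·9 = p·4+(1-p)·5 ⇒ p(-2) = (1-p)(-4) ⇒ p = 2/3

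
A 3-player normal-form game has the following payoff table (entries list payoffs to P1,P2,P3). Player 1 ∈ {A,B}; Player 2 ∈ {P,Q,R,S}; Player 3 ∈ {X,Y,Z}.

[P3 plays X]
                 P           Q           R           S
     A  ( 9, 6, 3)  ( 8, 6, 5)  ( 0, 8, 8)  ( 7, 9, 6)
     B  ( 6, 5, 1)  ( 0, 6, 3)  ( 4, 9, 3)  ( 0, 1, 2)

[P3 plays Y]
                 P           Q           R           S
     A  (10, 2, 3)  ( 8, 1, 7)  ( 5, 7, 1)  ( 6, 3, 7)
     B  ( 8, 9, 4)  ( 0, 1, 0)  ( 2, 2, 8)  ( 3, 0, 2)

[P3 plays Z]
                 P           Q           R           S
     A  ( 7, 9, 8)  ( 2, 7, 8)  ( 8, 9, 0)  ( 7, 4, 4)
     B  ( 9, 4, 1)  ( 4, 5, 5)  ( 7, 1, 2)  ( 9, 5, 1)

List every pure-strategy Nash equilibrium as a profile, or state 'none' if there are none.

(A,P,X): not NE [P2→S gives 9>6; P3→Z gives 8>3]
(A,P,Y): not NE [P2→R gives 7>2; P3→Z gives 8>3]
(A,P,Z): not NE [P1→B gives 9>7]
(A,Q,X): not NE [P2→S gives 9>6; P3→Z gives 8>5]
(A,Q,Y): not NE [P2→R gives 7>1; P3→Z gives 8>7]
(A,Q,Z): not NE [P1→B gives 4>2; P2→R gives 9>7]
(A,R,X): not NE [P1→B gives 4>0; P2→S gives 9>8]
(A,R,Y): not NE [P3→X gives 8>1]
(A,R,Z): not NE [P3→X gives 8>0]
(A,S,X): not NE [P3→Y gives 7>6]
(A,S,Y): not NE [P2→R gives 7>3]
(A,S,Z): not NE [P1→B gives 9>7; P2→R gives 9>4; P3→Y gives 7>4]
(B,P,X): not NE [P1→A gives 9>6; P2→R gives 9>5; P3→Y gives 4>1]
(B,P,Y): not NE [P1→A gives 10>8]
(B,P,Z): not NE [P2→S gives 5>4; P3→Y gives 4>1]
(B,Q,X): not NE [P1→A gives 8>0; P2→R gives 9>6; P3→Z gives 5>3]
(B,Q,Y): not NE [P1→A gives 8>0; P2→P gives 9>1; P3→Z gives 5>0]
(B,Q,Z): NE
(B,R,X): not NE [P3→Y gives 8>3]
(B,R,Y): not NE [P1→A gives 5>2; P2→P gives 9>2]
(B,R,Z): not NE [P1→A gives 8>7; P2→S gives 5>1; P3→Y gives 8>2]
(B,S,X): not NE [P1→A gives 7>0; P2→R gives 9>1]
(B,S,Y): not NE [P1→A gives 6>3; P2→P gives 9>0]
(B,S,Z): not NE [P3→Y gives 2>1]

NE set: (B,Q,Z)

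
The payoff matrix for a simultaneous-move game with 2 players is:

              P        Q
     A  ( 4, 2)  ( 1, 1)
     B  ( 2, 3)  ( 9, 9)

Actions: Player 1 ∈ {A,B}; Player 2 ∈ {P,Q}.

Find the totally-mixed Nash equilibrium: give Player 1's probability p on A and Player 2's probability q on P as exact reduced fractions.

P1 indiff ⇒ q·4+(1-q)·1 = q·2+(1-q)·9 ⇒ q(2) = (1-q)(8) ⇒ q = 4/5
P2 indiff ⇒ p·2+(1-p)·3 = p·1+(1-p)·9 ⇒ p(1) = (1-p)(6) ⇒ p = 6/7

(p,q) = (6/7, 4/5)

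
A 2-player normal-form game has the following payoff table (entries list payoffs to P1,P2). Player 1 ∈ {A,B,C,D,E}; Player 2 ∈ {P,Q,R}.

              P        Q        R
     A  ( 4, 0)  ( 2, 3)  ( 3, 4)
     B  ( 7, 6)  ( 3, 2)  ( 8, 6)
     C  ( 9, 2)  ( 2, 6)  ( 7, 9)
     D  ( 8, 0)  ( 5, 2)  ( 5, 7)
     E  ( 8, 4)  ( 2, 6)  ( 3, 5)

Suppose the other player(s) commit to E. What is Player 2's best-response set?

u_2(P vs E) = 4
u_2(Q vs E) = 6
u_2(R vs E) = 5
max payoff 6 at {Q}

argmax u_2 = {Q}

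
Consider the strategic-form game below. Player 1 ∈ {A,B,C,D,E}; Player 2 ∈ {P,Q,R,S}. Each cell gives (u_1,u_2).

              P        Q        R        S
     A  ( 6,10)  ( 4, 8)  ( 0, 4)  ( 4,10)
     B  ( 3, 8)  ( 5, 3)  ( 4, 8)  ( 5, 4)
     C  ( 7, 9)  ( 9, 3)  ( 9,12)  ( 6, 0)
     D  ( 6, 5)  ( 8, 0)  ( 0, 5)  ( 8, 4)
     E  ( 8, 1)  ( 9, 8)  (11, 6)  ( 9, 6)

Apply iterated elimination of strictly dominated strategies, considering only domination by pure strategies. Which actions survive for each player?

IESDS → P1:{C,E} P2:{Q,R}

P1 drop A (C beats it: P:7>6 Q:9>4 R:9>0 S:6>4)
P1 drop B (C beats it: P:7>3 Q:9>5 R:9>4 S:6>5)
P1 drop D (E beats it: P:8>6 Q:9>8 R:11>0 S:9>8)
P2 drop P (R beats it: C:12>9 E:6>1)
P2 drop S (Q beats it: C:3>0 E:8>6)
P1→{C,E} P2→{Q,R}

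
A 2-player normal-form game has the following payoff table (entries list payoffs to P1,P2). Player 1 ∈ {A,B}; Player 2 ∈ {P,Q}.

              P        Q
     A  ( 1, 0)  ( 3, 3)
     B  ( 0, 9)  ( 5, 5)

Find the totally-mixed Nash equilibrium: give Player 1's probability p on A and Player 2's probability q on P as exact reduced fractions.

P1 indiff ⇒ q·1+(1-q)·3 = q·0+(1-q)·5 ⇒ q(1) = (1-q)(2) ⇒ q = 2/3
P2 indiff ⇒ p·0+(1-p)·9 = p·3+(1-p)·5 ⇒ p(-3) = (1-p)(-4) ⇒ p = 4/7

p=4/7, q=2/3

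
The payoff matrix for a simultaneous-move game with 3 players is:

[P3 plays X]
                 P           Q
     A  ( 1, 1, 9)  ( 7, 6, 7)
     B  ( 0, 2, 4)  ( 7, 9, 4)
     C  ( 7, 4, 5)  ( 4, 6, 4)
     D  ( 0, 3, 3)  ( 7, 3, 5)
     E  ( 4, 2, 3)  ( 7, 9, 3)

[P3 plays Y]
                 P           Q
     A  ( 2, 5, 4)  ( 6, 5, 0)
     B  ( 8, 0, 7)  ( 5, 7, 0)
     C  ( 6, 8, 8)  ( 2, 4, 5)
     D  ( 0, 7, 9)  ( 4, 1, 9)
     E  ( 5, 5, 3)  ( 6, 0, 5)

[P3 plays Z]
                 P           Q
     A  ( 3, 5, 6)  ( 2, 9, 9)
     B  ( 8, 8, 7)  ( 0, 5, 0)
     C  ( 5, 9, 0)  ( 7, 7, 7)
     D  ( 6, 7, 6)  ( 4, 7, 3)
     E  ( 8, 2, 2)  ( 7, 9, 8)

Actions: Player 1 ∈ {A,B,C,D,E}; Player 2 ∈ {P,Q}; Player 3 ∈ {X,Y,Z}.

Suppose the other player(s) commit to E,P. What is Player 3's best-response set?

u_3(X vs E,P) = 3
u_3(Y vs E,P) = 3
u_3(Z vs E,P) = 2
max payoff 3 at {X,Y}

P3 best: {X,Y}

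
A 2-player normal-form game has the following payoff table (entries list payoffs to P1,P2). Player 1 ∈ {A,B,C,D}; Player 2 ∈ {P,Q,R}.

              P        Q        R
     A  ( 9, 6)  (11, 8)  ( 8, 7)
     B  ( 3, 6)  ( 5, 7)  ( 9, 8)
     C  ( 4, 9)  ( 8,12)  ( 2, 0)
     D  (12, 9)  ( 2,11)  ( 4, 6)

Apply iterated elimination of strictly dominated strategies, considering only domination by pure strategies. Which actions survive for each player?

P1 drop C (A beats it: P:9>4 Q:11>8 R:8>2)
P2 drop P (Q beats it: A:8>6 B:7>6 D:11>9)
P1 drop D (A beats it: Q:11>2 R:8>4)
P1→{A,B} P2→{Q,R}

Remaining: P1:{A,B} P2:{Q,R}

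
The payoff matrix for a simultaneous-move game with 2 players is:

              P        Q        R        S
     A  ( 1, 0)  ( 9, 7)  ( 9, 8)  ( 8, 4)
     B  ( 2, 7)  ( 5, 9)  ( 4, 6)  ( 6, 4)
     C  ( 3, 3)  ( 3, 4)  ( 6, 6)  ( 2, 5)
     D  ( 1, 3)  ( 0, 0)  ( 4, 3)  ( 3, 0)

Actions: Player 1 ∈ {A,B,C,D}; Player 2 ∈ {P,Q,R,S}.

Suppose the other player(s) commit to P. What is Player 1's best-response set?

argmax u_1 = {C}

u_1(A vs P) = 1
u_1(B vs P) = 2
u_1(C vs P) = 3
u_1(D vs P) = 1
max payoff 3 at {C}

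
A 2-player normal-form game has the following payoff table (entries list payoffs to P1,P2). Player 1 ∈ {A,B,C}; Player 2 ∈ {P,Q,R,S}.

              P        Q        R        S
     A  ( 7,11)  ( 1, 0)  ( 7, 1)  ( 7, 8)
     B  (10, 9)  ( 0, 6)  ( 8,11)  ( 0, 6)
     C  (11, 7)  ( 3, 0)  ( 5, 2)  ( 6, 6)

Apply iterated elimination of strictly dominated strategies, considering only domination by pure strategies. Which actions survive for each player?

P2 drop Q (P beats it: A:11>0 B:9>6 C:7>0)
P2 drop S (P beats it: A:11>8 B:9>6 C:7>6)
P1 drop A (B beats it: P:10>7 R:8>7)
P1→{B,C} P2→{P,R}

Survivors P1:{B,C} P2:{P,R}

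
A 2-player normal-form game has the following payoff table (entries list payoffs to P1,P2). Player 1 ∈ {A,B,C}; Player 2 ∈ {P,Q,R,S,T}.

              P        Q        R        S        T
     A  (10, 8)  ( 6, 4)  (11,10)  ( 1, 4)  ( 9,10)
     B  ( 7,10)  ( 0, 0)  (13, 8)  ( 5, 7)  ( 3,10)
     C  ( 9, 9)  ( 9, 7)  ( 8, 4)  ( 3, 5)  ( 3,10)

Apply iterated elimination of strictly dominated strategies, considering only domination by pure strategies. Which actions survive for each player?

P2 drop Q (P beats it: A:8>4 B:10>0 C:9>7)
P2 drop S (P beats it: A:8>4 B:10>7 C:9>5)
P1 drop C (A beats it: P:10>9 R:11>8 T:9>3)
P1→{A,B} P2→{P,R,T}

Survivors P1:{A,B} P2:{P,R,T}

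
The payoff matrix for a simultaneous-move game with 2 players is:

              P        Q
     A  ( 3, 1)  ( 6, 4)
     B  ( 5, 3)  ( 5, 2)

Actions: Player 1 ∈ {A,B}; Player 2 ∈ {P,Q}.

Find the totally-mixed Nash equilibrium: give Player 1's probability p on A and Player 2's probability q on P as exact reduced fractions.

P1 indiff ⇒ q·3+(1-q)·6 = q·5+(1-q)·5 ⇒ q(-2) = (1-q)(-1) ⇒ q = 1/3
P2 indiff ⇒ p·1+(1-p)·3 = p·4+(1-p)·2 ⇒ p(-3) = (1-p)(-1) ⇒ p = 1/4

p=1/4, q=1/3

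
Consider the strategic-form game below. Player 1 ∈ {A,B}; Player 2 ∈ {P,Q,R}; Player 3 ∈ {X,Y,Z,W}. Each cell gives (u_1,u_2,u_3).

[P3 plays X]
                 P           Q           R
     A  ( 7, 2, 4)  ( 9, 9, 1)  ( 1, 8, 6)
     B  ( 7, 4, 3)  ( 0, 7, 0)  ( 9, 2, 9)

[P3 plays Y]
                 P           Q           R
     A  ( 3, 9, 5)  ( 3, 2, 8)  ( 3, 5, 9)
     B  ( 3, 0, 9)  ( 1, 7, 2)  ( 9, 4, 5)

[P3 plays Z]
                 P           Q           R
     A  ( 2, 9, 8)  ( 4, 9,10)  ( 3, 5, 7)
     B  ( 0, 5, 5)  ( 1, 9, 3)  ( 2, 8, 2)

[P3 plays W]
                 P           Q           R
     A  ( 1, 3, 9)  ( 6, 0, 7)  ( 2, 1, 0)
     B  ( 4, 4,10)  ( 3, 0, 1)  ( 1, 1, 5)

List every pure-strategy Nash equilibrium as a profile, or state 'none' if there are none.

NE set: (A,Q,Z), (B,P,W)

(A,P,X): not NE [P2→Q gives 9>2; P3→W gives 9>4]
(A,P,Y): not NE [P3→W gives 9>5]
(A,P,Z): not NE [P3→W gives 9>8]
(A,P,W): not NE [P1→B gives 4>1]
(A,Q,X): not NE [P3→Z gives 10>1]
(A,Q,Y): not NE [P2→P gives 9>2; P3→Z gives 10>8]
(A,Q,Z): NE
(A,Q,W): not NE [P2→P gives 3>0; P3→Z gives 10>7]
(A,R,X): not NE [P1→B gives 9>1; P2→Q gives 9>8; P3→Y gives 9>6]
(A,R,Y): not NE [P1→B gives 9>3; P2→P gives 9>5]
(A,R,Z): not NE [P2→Q gives 9>5; P3→Y gives 9>7]
(A,R,W): not NE [P2→P gives 3>1; P3→Y gives 9>0]
(B,P,X): not NE [P2→Q gives 7>4; P3→W gives 10>3]
(B,P,Y): not NE [P2→Q gives 7>0; P3→W gives 10>9]
(B,P,Z): not NE [P1→A gives 2>0; P2→Q gives 9>5; P3→W gives 10>5]
(B,P,W): NE
(B,Q,X): not NE [P1→A gives 9>0; P3→Z gives 3>0]
(B,Q,Y): not NE [P1→A gives 3>1; P3→Z gives 3>2]
(B,Q,Z): not NE [P1→A gives 4>1]
(B,Q,W): not NE [P1→A gives 6>3; P2→P gives 4>0; P3→Z gives 3>1]
(B,R,X): not NE [P2→Q gives 7>2]
(B,R,Y): not NE [P2→Q gives 7>4; P3→X gives 9>5]
(B,R,Z): not NE [P1→A gives 3>2; P2→Q gives 9>8; P3→X gives 9>2]
(B,R,W): not NE [P1→A gives 2>1; P2→P gives 4>1; P3→X gives 9>5]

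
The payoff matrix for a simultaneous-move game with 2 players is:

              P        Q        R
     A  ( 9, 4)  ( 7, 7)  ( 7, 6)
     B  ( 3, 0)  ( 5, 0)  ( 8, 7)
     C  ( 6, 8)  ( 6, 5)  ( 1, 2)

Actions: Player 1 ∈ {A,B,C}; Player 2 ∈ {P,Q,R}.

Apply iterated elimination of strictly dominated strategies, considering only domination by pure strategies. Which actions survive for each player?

P1 drop C (A beats it: P:9>6 Q:7>6 R:7>1)
P2 drop P (R beats it: A:6>4 B:7>0)
P1→{A,B} P2→{Q,R}

Survivors P1:{A,B} P2:{Q,R}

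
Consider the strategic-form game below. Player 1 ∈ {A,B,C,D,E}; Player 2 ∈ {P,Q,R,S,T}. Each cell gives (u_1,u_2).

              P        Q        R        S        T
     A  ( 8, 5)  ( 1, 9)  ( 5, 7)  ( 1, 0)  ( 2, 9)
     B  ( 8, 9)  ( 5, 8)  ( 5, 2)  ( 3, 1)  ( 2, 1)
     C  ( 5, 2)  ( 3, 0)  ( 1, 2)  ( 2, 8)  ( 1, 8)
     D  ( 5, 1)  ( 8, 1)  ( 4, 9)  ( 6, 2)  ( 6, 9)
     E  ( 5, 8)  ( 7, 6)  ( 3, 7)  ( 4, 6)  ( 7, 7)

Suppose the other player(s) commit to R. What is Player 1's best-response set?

argmax u_1 = {A,B}

u_1(A vs R) = 5
u_1(B vs R) = 5
u_1(C vs R) = 1
u_1(D vs R) = 4
u_1(E vs R) = 3
max payoff 5 at {A,B}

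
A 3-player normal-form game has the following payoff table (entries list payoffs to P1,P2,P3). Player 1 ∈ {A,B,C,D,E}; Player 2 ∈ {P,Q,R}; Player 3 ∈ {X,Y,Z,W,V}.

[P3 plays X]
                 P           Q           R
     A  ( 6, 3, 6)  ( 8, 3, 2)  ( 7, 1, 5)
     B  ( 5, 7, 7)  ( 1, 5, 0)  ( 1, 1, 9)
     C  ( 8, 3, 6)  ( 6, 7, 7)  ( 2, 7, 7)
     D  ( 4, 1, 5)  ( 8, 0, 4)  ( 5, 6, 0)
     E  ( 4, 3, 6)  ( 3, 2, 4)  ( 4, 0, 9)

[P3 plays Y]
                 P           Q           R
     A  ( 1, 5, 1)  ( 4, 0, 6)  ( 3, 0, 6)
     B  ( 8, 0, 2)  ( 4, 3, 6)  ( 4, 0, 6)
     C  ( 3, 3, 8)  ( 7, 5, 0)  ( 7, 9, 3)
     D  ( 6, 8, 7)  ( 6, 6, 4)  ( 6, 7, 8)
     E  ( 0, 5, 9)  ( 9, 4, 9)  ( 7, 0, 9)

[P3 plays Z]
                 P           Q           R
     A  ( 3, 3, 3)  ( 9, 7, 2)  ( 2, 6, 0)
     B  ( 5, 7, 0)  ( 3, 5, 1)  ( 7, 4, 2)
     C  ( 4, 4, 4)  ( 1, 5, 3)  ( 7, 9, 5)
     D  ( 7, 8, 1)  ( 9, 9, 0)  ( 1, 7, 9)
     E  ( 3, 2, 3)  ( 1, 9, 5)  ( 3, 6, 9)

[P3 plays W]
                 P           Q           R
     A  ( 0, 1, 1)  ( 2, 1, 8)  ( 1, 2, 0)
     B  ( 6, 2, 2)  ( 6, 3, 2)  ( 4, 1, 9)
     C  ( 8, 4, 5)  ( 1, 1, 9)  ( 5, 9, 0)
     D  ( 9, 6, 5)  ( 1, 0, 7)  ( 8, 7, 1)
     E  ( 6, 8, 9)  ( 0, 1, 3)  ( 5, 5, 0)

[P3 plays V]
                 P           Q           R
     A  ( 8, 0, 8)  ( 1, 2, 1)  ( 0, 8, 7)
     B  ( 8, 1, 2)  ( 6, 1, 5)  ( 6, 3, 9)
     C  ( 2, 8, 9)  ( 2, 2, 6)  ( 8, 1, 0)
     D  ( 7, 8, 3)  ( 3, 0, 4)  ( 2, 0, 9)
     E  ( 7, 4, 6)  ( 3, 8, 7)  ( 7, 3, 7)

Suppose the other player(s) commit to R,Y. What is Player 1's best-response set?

BR_1 = {C,E}

u_1(A vs R,Y) = 3
u_1(B vs R,Y) = 4
u_1(C vs R,Y) = 7
u_1(D vs R,Y) = 6
u_1(E vs R,Y) = 7
max payoff 7 at {C,E}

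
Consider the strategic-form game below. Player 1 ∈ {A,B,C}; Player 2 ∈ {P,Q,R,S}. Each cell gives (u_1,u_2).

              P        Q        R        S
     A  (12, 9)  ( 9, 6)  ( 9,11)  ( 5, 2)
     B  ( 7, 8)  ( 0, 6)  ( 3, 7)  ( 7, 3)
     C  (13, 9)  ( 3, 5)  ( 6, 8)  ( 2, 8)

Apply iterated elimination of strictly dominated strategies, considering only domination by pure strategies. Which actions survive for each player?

Survivors P1:{A,C} P2:{P,R}

P2 drop Q (P beats it: A:9>6 B:8>6 C:9>5)
P2 drop S (P beats it: A:9>2 B:8>3 C:9>8)
P1 drop B (A beats it: P:12>7 R:9>3)
P1→{A,C} P2→{P,R}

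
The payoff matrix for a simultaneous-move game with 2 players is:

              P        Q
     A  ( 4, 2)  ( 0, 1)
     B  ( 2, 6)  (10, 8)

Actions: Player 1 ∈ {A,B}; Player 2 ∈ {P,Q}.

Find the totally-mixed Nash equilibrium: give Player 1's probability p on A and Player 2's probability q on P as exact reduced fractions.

P1 mixes 2/3 on A; P2 mixes 5/6 on P

P1 indiff ⇒ q·4+(1-q)·0 = q·2+(1-q)·10 ⇒ q(2) = (1-q)(10) ⇒ q = 5/6
P2 indiff ⇒ p·2+(1-p)·6 = p·1+(1-p)·8 ⇒ p(1) = (1-p)(2) ⇒ p = 2/3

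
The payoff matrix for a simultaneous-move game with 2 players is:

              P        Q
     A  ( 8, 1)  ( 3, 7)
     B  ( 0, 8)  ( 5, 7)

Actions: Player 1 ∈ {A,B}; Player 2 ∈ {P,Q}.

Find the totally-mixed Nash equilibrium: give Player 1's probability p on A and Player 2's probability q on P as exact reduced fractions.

P1 indiff ⇒ q·8+(1-q)·3 = q·0+(1-q)·5 ⇒ q(8) = (1-q)(2) ⇒ q = 1/5
P2 indiff ⇒ p·1+(1-p)·8 = p·7+(1-p)·7 ⇒ p(-6) = (1-p)(-1) ⇒ p = 1/7

(p,q) = (1/7, 1/5)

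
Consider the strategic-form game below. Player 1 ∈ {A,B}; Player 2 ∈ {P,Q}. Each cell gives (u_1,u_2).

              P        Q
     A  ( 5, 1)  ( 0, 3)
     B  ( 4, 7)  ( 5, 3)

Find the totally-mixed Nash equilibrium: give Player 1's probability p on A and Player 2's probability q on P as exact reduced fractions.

(p,q) = (2/3, 5/6)

P1 indiff ⇒ q·5+(1-q)·0 = q·4+(1-q)·5 ⇒ q(1) = (1-q)(5) ⇒ q = 5/6
P2 indiff ⇒ p·1+(1-p)·7 = p·3+(1-p)·3 ⇒ p(-2) = (1-p)(-4) ⇒ p = 2/3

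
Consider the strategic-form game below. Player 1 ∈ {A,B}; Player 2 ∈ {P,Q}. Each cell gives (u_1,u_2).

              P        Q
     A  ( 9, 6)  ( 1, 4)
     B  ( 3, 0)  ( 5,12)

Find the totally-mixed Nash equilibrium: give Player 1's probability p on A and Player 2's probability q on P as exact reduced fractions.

P1 mixes 6/7 on A; P2 mixes 2/5 on P

P1 indiff ⇒ q·9+(1-q)·1 = q·3+(1-q)·5 ⇒ q(6) = (1-q)(4) ⇒ q = 2/5
P2 indiff ⇒ p·6+(1-p)·0 = p·4+(1-p)·12 ⇒ p(2) = (1-p)(12) ⇒ p = 6/7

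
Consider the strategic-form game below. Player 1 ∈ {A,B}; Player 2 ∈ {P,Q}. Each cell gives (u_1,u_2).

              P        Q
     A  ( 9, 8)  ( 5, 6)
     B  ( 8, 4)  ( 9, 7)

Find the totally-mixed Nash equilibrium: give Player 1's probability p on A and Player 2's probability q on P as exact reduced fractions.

P1 mixes 3/5 on A; P2 mixes 4/5 on P

P1 indiff ⇒ q·9+(1-q)·5 = q·8+(1-q)·9 ⇒ q(1) = (1-q)(4) ⇒ q = 4/5
P2 indiff ⇒ p·8+(1-p)·4 = p·6+(1-p)·7 ⇒ p(2) = (1-p)(3) ⇒ p = 3/5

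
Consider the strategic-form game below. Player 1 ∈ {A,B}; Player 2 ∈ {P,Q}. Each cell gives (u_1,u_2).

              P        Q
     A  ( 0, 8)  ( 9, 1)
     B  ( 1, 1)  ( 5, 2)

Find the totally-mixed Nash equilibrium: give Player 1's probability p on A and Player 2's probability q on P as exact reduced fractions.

P1 indiff ⇒ q·0+(1-q)·9 = q·1+(1-q)·5 ⇒ q(-1) = (1-q)(-4) ⇒ q = 4/5
P2 indiff ⇒ p·8+(1-p)·1 = p·1+(1-p)·2 ⇒ p(7) = (1-p)(1) ⇒ p = 1/8

p=1/8, q=4/5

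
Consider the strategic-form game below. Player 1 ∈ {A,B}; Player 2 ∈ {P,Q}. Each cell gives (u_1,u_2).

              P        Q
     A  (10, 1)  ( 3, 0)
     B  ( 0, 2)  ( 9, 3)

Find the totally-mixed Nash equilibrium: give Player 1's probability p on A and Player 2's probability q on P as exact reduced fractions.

p=1/2, q=3/8

P1 indiff ⇒ q·10+(1-q)·3 = q·0+(1-q)·9 ⇒ q(10) = (1-q)(6) ⇒ q = 3/8
P2 indiff ⇒ p·1+(1-p)·2 = p·0+(1-p)·3 ⇒ p(1) = (1-p)(1) ⇒ p = 1/2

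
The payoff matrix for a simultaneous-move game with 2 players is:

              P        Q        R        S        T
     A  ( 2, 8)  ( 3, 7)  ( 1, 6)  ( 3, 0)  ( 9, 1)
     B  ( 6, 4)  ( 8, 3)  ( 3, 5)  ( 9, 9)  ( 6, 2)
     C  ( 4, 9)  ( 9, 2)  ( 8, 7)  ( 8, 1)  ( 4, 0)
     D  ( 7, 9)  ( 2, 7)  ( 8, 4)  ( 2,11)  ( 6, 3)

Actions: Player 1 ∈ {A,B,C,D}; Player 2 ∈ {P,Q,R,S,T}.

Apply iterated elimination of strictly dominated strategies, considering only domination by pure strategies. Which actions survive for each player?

Survivors P1:{B,C,D} P2:{P,R,S}

P2 drop Q (P beats it: A:8>7 B:4>3 C:9>2 D:9>7)
P2 drop T (P beats it: A:8>1 B:4>2 C:9>0 D:9>3)
P1 drop A (B beats it: P:6>2 R:3>1 S:9>3)
P1→{B,C,D} P2→{P,R,S}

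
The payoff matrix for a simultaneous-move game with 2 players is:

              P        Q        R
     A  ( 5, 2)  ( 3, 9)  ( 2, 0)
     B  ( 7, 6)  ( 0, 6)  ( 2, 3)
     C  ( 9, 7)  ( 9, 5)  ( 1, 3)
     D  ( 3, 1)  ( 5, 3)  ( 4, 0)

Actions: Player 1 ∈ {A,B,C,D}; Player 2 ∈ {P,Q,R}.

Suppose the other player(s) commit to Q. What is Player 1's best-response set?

argmax u_1 = {C}

u_1(A vs Q) = 3
u_1(B vs Q) = 0
u_1(C vs Q) = 9
u_1(D vs Q) = 5
max payoff 9 at {C}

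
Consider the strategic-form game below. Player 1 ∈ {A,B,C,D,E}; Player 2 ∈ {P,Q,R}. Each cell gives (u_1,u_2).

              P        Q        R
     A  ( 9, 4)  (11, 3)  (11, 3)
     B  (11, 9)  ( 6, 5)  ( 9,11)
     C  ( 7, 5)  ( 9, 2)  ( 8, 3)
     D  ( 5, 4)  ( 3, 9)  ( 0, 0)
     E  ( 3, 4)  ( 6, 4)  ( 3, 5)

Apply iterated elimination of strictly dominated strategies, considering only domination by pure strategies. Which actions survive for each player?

IESDS → P1:{A,B} P2:{P,R}

P1 drop C (A beats it: P:9>7 Q:11>9 R:11>8)
P1 drop D (A beats it: P:9>5 Q:11>3 R:11>0)
P1 drop E (A beats it: P:9>3 Q:11>6 R:11>3)
P2 drop Q (P beats it: A:4>3 B:9>5)
P1→{A,B} P2→{P,R}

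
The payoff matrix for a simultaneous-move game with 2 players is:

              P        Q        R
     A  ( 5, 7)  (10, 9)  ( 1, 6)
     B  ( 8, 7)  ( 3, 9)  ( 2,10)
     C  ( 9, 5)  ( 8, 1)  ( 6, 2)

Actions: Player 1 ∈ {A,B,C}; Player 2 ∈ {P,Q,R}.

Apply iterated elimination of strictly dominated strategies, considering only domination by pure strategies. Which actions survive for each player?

Survivors P1:{A,C} P2:{P,Q}

P1 drop B (C beats it: P:9>8 Q:8>3 R:6>2)
P2 drop R (P beats it: A:7>6 C:5>2)
P1→{A,C} P2→{P,Q}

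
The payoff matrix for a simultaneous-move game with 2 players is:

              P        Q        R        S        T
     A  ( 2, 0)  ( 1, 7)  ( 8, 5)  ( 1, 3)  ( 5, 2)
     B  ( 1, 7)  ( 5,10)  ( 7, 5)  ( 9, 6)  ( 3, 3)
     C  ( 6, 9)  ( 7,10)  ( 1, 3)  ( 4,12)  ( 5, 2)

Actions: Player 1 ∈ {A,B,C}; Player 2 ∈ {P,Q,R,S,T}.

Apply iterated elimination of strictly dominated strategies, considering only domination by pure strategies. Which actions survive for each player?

Remaining: P1:{B,C} P2:{Q,S}

P2 drop P (Q beats it: A:7>0 B:10>7 C:10>9)
P2 drop R (Q beats it: A:7>5 B:10>5 C:10>3)
P2 drop T (Q beats it: A:7>2 B:10>3 C:10>2)
P1 drop A (B beats it: Q:5>1 S:9>1)
P1→{B,C} P2→{Q,S}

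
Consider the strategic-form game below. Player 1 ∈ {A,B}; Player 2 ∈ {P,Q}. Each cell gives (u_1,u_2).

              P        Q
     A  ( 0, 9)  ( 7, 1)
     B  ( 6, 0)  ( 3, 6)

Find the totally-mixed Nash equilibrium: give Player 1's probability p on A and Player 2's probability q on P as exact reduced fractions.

P1 indiff ⇒ q·0+(1-q)·7 = q·6+(1-q)·3 ⇒ q(-6) = (1-q)(-4) ⇒ q = 2/5
P2 indiff ⇒ p·9+(1-p)·0 = p·1+(1-p)·6 ⇒ p(8) = (1-p)(6) ⇒ p = 3/7

(p,q) = (3/7, 2/5)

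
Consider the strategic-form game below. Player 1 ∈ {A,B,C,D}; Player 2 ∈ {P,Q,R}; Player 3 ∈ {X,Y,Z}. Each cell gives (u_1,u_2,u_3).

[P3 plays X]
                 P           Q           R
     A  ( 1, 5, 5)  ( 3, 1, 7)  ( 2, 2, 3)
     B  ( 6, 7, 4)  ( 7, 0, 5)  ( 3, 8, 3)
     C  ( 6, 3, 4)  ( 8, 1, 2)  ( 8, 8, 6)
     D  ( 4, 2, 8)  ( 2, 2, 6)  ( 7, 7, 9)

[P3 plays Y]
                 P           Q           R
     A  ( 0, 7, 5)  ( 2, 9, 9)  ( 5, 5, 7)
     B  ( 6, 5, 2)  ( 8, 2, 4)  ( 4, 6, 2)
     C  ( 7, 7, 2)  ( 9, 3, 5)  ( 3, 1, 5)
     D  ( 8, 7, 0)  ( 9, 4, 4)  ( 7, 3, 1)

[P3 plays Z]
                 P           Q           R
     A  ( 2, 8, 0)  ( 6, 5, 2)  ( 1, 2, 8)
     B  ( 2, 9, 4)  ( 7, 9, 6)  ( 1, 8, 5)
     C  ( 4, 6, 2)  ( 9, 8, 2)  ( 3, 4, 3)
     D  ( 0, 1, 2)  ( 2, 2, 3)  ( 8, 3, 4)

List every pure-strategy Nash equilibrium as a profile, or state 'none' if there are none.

(A,P,X): not NE [P1→C gives 6>1]
(A,P,Y): not NE [P1→D gives 8>0; P2→Q gives 9>7]
(A,P,Z): not NE [P1→C gives 4>2; P3→Y gives 5>0]
(A,Q,X): not NE [P1→C gives 8>3; P2→P gives 5>1; P3→Y gives 9>7]
(A,Q,Y): not NE [P1→D gives 9>2]
(A,Q,Z): not NE [P1→C gives 9>6; P2→P gives 8>5; P3→Y gives 9>2]
(A,R,X): not NE [P1→C gives 8>2; P2→P gives 5>2; P3→Z gives 8>3]
(A,R,Y): not NE [P1→D gives 7>5; P2→Q gives 9>5; P3→Z gives 8>7]
(A,R,Z): not NE [P1→D gives 8>1; P2→P gives 8>2]
(B,P,X): not NE [P2→R gives 8>7]
(B,P,Y): not NE [P1→D gives 8>6; P2→R gives 6>5; P3→Z gives 4>2]
(B,P,Z): not NE [P1→C gives 4>2]
(B,Q,X): not NE [P1→C gives 8>7; P2→R gives 8>0; P3→Z gives 6>5]
(B,Q,Y): not NE [P1→D gives 9>8; P2→R gives 6>2; P3→Z gives 6>4]
(B,Q,Z): not NE [P1→C gives 9>7]
(B,R,X): not NE [P1→C gives 8>3; P3→Z gives 5>3]
(B,R,Y): not NE [P1→D gives 7>4; P3→Z gives 5>2]
(B,R,Z): not NE [P1→D gives 8>1; P2→Q gives 9>8]
(C,P,X): not NE [P2→R gives 8>3]
(C,P,Y): not NE [P1→D gives 8>7; P3→X gives 4>2]
(C,P,Z): not NE [P2→Q gives 8>6; P3→X gives 4>2]
(C,Q,X): not NE [P2→R gives 8>1; P3→Y gives 5>2]
(C,Q,Y): not NE [P2→P gives 7>3]
(C,Q,Z): not NE [P3→Y gives 5>2]
(C,R,X): NE
(C,R,Y): not NE [P1→D gives 7>3; P2→P gives 7>1; P3→X gives 6>5]
(C,R,Z): not NE [P1→D gives 8>3; P2→Q gives 8>4; P3→X gives 6>3]
(D,P,X): not NE [P1→C gives 6>4; P2→R gives 7>2]
(D,P,Y): not NE [P3→X gives 8>0]
(D,P,Z): not NE [P1→C gives 4>0; P2→R gives 3>1; P3→X gives 8>2]
(D,Q,X): not NE [P1→C gives 8>2; P2→R gives 7>2]
(D,Q,Y): not NE [P2→P gives 7>4; P3→X gives 6>4]
(D,Q,Z): not NE [P1→C gives 9>2; P2→R gives 3>2; P3→X gives 6>3]
(D,R,X): not NE [P1→C gives 8>7]
(D,R,Y): not NE [P2→P gives 7>3; P3→X gives 9>1]
(D,R,Z): not NE [P3→X gives 9>4]

PSNE = {(C,R,X)}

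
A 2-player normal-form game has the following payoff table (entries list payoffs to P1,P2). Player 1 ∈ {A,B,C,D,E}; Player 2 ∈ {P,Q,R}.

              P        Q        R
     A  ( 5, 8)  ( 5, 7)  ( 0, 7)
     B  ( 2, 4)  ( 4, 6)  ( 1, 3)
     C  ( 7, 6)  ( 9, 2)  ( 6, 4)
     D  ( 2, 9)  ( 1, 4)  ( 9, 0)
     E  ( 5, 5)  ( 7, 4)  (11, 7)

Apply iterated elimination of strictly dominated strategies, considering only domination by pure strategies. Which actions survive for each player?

P1 drop A (C beats it: P:7>5 Q:9>5 R:6>0)
P1 drop B (C beats it: P:7>2 Q:9>4 R:6>1)
P1 drop D (E beats it: P:5>2 Q:7>1 R:11>9)
P2 drop Q (P beats it: C:6>2 E:5>4)
P1→{C,E} P2→{P,R}

Remaining: P1:{C,E} P2:{P,R}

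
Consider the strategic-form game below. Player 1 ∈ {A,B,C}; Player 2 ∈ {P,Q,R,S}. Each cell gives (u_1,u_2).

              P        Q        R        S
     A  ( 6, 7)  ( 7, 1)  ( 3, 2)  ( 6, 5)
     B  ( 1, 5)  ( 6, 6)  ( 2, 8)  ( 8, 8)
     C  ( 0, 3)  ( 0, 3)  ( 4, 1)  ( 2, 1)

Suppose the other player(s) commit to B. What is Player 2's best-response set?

u_2(P vs B) = 5
u_2(Q vs B) = 6
u_2(R vs B) = 8
u_2(S vs B) = 8
max payoff 8 at {R,S}

P2 best: {R,S}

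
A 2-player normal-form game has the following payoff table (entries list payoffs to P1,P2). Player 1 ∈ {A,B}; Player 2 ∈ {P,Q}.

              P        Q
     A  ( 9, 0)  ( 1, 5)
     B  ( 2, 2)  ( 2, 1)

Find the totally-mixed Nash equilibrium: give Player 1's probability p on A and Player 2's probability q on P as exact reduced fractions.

(p,q) = (1/6, 1/8)

P1 indiff ⇒ q·9+(1-q)·1 = q·2+(1-q)·2 ⇒ q(7) = (1-q)(1) ⇒ q = 1/8
P2 indiff ⇒ p·0+(1-p)·2 = p·5+(1-p)·1 ⇒ p(-5) = (1-p)(-1) ⇒ p = 1/6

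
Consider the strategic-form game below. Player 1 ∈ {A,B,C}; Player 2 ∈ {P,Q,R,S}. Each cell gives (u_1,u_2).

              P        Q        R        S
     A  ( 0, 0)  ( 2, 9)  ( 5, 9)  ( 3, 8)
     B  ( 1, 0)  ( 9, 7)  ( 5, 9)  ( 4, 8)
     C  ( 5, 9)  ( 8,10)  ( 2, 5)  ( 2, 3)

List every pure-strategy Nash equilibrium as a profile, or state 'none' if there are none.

NE set: (A,R), (B,R)

(A,P): not NE [P1→C gives 5>0; P2→R gives 9>0]
(A,Q): not NE [P1→B gives 9>2]
(A,R): NE
(A,S): not NE [P1→B gives 4>3; P2→R gives 9>8]
(B,P): not NE [P1→C gives 5>1; P2→R gives 9>0]
(B,Q): not NE [P2→R gives 9>7]
(B,R): NE
(B,S): not NE [P2→R gives 9>8]
(C,P): not NE [P2→Q gives 10>9]
(C,Q): not NE [P1→B gives 9>8]
(C,R): not NE [P1→B gives 5>2; P2→Q gives 10>5]
(C,S): not NE [P1→B gives 4>2; P2→Q gives 10>3]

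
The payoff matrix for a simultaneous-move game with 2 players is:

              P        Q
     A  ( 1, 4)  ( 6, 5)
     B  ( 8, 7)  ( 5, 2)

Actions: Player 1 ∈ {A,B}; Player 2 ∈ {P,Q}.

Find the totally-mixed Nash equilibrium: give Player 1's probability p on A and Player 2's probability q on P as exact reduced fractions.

P1 indiff ⇒ q·1+(1-q)·6 = q·8+(1-q)·5 ⇒ q(-7) = (1-q)(-1) ⇒ q = 1/8
P2 indiff ⇒ p·4+(1-p)·7 = p·5+(1-p)·2 ⇒ p(-1) = (1-p)(-5) ⇒ p = 5/6

p=5/6, q=1/8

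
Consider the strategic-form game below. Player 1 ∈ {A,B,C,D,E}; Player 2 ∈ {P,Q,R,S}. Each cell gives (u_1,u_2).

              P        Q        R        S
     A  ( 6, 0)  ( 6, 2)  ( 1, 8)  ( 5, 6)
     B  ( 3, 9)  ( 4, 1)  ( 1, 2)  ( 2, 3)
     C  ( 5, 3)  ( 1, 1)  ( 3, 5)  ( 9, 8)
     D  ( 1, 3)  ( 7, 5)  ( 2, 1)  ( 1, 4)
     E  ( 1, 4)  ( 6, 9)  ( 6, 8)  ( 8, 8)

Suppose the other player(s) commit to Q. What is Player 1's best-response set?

BR_1 = {D}

u_1(A vs Q) = 6
u_1(B vs Q) = 4
u_1(C vs Q) = 1
u_1(D vs Q) = 7
u_1(E vs Q) = 6
max payoff 7 at {D}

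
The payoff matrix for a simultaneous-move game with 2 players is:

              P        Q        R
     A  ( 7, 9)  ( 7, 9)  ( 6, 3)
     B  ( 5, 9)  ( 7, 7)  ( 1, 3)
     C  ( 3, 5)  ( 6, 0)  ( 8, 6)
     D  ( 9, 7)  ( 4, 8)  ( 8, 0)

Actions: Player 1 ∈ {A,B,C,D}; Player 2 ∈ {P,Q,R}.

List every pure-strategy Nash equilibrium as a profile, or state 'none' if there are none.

PSNE = {(A,Q), (C,R)}

(A,P): not NE [P1→D gives 9>7]
(A,Q): NE
(A,R): not NE [P1→D gives 8>6; P2→Q gives 9>3]
(B,P): not NE [P1→D gives 9>5]
(B,Q): not NE [P2→P gives 9>7]
(B,R): not NE [P1→D gives 8>1; P2→P gives 9>3]
(C,P): not NE [P1→D gives 9>3; P2→R gives 6>5]
(C,Q): not NE [P1→B gives 7>6; P2→R gives 6>0]
(C,R): NE
(D,P): not NE [P2→Q gives 8>7]
(D,Q): not NE [P1→B gives 7>4]
(D,R): not NE [P2→Q gives 8>0]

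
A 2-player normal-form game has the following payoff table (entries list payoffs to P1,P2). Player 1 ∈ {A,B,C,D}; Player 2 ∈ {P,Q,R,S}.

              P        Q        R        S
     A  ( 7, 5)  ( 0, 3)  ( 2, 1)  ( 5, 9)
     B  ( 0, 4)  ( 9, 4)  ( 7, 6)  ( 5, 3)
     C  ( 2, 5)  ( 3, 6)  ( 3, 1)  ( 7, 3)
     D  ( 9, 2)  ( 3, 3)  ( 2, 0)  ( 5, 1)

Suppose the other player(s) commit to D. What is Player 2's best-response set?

u_2(P vs D) = 2
u_2(Q vs D) = 3
u_2(R vs D) = 0
u_2(S vs D) = 1
max payoff 3 at {Q}

BR_2 = {Q}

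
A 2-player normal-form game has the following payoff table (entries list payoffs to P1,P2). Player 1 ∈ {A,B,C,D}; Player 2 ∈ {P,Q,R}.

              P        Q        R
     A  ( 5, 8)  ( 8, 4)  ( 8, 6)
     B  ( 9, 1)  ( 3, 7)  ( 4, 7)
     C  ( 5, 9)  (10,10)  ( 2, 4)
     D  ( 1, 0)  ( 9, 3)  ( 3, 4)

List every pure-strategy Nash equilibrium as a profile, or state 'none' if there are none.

Nash profiles: (C,Q)

(A,P): not NE [P1→B gives 9>5]
(A,Q): not NE [P1→C gives 10>8; P2→P gives 8>4]
(A,R): not NE [P2→P gives 8>6]
(B,P): not NE [P2→R gives 7>1]
(B,Q): not NE [P1→C gives 10>3]
(B,R): not NE [P1→A gives 8>4]
(C,P): not NE [P1→B gives 9>5; P2→Q gives 10>9]
(C,Q): NE
(C,R): not NE [P1→A gives 8>2; P2→Q gives 10>4]
(D,P): not NE [P1→B gives 9>1; P2→R gives 4>0]
(D,Q): not NE [P1→C gives 10>9; P2→R gives 4>3]
(D,R): not NE [P1→A gives 8>3]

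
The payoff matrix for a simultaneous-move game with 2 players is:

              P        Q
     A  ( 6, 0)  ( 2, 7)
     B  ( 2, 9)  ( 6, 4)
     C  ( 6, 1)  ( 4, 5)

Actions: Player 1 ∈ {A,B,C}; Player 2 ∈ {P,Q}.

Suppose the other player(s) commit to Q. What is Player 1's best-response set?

u_1(A vs Q) = 2
u_1(B vs Q) = 6
u_1(C vs Q) = 4
max payoff 6 at {B}

BR_1 = {B}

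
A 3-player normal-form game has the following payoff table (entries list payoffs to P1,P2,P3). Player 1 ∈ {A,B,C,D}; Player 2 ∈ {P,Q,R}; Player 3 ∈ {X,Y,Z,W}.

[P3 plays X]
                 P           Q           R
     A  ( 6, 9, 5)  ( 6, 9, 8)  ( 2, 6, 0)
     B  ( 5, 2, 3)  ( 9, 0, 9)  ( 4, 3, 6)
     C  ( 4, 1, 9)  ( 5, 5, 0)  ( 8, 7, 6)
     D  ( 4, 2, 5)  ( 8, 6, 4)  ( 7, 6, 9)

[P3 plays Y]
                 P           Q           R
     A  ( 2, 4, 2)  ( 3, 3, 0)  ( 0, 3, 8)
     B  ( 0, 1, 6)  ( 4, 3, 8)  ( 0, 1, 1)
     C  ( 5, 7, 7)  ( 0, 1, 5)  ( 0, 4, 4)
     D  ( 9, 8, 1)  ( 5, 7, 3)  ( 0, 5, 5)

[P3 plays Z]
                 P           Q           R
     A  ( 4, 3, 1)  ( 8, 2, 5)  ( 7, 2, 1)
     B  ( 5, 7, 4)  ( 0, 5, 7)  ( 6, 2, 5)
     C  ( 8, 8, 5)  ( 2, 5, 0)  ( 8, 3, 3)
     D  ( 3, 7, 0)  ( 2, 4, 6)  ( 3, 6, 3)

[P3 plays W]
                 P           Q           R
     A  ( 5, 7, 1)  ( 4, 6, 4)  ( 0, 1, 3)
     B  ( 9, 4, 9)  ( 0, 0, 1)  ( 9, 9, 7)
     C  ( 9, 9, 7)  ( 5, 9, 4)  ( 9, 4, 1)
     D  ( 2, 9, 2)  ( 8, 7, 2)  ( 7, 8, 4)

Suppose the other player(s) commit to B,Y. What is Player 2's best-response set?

u_2(P vs B,Y) = 1
u_2(Q vs B,Y) = 3
u_2(R vs B,Y) = 1
max payoff 3 at {Q}

P2 best: {Q}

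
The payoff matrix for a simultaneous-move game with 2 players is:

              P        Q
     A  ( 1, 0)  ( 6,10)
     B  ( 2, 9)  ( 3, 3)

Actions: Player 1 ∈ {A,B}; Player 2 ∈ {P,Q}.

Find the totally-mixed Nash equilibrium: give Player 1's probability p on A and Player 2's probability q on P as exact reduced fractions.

P1 indiff ⇒ q·1+(1-q)·6 = q·2+(1-q)·3 ⇒ q(-1) = (1-q)(-3) ⇒ q = 3/4
P2 indiff ⇒ p·0+(1-p)·9 = p·10+(1-p)·3 ⇒ p(-10) = (1-p)(-6) ⇒ p = 3/8

(p,q) = (3/8, 3/4)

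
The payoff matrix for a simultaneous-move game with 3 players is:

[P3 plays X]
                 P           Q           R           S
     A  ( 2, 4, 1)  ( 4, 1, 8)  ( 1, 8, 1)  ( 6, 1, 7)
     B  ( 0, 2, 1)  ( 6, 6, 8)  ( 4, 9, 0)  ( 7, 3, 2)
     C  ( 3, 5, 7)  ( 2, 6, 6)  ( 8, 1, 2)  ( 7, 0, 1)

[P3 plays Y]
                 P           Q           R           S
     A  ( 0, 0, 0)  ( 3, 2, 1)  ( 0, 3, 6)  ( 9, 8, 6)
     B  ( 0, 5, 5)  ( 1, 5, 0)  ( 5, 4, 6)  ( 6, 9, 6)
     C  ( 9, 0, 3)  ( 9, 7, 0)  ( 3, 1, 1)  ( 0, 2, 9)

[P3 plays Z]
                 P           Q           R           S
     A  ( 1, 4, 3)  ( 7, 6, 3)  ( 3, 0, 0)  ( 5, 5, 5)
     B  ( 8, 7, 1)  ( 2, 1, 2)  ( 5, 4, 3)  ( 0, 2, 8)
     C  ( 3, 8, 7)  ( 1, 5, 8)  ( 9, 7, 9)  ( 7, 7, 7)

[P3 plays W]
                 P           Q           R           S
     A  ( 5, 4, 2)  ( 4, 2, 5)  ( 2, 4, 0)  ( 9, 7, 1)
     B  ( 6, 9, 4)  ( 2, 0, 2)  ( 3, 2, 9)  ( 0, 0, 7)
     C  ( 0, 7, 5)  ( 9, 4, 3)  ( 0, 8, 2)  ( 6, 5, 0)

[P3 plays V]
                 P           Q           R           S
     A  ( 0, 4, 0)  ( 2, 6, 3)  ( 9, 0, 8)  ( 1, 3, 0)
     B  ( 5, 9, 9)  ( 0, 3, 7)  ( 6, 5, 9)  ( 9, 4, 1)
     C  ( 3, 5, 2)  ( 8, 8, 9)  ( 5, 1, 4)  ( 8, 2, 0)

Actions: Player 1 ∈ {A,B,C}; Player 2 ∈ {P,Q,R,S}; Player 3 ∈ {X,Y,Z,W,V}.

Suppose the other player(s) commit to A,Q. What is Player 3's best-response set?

u_3(X vs A,Q) = 8
u_3(Y vs A,Q) = 1
u_3(Z vs A,Q) = 3
u_3(W vs A,Q) = 5
u_3(V vs A,Q) = 3
max payoff 8 at {X}

P3 best: {X}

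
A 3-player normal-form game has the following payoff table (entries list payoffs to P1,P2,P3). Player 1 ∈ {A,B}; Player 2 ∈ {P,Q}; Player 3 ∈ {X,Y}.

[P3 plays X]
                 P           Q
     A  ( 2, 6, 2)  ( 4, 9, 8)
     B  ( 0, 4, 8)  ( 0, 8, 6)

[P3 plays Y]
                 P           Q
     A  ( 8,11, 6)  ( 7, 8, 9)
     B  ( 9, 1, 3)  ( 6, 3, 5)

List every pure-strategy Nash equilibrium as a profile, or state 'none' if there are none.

PSNE: ∅

(A,P,X): not NE [P2→Q gives 9>6; P3→Y gives 6>2]
(A,P,Y): not NE [P1→B gives 9>8]
(A,Q,X): not NE [P3→Y gives 9>8]
(A,Q,Y): not NE [P2→P gives 11>8]
(B,P,X): not NE [P1→A gives 2>0; P2→Q gives 8>4]
(B,P,Y): not NE [P2→Q gives 3>1; P3→X gives 8>3]
(B,Q,X): not NE [P1→A gives 4>0]
(B,Q,Y): not NE [P1→A gives 7>6; P3→X gives 6>5]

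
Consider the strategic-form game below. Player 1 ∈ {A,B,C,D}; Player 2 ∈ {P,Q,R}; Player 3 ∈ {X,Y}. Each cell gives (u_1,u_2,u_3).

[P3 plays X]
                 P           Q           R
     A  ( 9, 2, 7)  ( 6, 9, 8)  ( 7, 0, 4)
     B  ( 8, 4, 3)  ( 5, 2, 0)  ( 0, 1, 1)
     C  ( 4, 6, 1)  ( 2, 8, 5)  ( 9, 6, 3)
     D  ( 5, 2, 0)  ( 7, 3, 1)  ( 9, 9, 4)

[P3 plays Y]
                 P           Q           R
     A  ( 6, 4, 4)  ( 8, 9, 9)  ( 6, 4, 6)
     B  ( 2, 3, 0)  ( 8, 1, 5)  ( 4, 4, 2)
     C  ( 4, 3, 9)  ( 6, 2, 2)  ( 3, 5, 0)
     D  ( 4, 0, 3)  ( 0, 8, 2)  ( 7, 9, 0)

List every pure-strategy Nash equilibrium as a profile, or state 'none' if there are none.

NE set: (A,Q,Y), (D,R,X)

(A,P,X): not NE [P2→Q gives 9>2]
(A,P,Y): not NE [P2→Q gives 9>4; P3→X gives 7>4]
(A,Q,X): not NE [P1→D gives 7>6; P3→Y gives 9>8]
(A,Q,Y): NE
(A,R,X): not NE [P1→D gives 9>7; P2→Q gives 9>0; P3→Y gives 6>4]
(A,R,Y): not NE [P1→D gives 7>6; P2→Q gives 9>4]
(B,P,X): not NE [P1→A gives 9>8]
(B,P,Y): not NE [P1→A gives 6>2; P2→R gives 4>3; P3→X gives 3>0]
(B,Q,X): not NE [P1→D gives 7>5; P2→P gives 4>2; P3→Y gives 5>0]
(B,Q,Y): not NE [P2→R gives 4>1]
(B,R,X): not NE [P1→D gives 9>0; P2→P gives 4>1; P3→Y gives 2>1]
(B,R,Y): not NE [P1→D gives 7>4]
(C,P,X): not NE [P1→A gives 9>4; P2→Q gives 8>6; P3→Y gives 9>1]
(C,P,Y): not NE [P1→A gives 6>4; P2→R gives 5>3]
(C,Q,X): not NE [P1→D gives 7>2]
(C,Q,Y): not NE [P1→B gives 8>6; P2→R gives 5>2; P3→X gives 5>2]
(C,R,X): not NE [P2→Q gives 8>6]
(C,R,Y): not NE [P1→D gives 7>3; P3→X gives 3>0]
(D,P,X): not NE [P1→A gives 9>5; P2→R gives 9>2; P3→Y gives 3>0]
(D,P,Y): not NE [P1→A gives 6>4; P2→R gives 9>0]
(D,Q,X): not NE [P2→R gives 9>3; P3→Y gives 2>1]
(D,Q,Y): not NE [P1→B gives 8>0; P2→R gives 9>8]
(D,R,X): NE
(D,R,Y): not NE [P3→X gives 4>0]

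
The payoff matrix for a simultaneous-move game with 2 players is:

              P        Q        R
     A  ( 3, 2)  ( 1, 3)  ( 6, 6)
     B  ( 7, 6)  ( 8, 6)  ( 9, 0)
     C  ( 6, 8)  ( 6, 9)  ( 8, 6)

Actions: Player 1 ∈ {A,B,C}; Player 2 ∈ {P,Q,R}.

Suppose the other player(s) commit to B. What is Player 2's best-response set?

u_2(P vs B) = 6
u_2(Q vs B) = 6
u_2(R vs B) = 0
max payoff 6 at {P,Q}

BR_2 = {P,Q}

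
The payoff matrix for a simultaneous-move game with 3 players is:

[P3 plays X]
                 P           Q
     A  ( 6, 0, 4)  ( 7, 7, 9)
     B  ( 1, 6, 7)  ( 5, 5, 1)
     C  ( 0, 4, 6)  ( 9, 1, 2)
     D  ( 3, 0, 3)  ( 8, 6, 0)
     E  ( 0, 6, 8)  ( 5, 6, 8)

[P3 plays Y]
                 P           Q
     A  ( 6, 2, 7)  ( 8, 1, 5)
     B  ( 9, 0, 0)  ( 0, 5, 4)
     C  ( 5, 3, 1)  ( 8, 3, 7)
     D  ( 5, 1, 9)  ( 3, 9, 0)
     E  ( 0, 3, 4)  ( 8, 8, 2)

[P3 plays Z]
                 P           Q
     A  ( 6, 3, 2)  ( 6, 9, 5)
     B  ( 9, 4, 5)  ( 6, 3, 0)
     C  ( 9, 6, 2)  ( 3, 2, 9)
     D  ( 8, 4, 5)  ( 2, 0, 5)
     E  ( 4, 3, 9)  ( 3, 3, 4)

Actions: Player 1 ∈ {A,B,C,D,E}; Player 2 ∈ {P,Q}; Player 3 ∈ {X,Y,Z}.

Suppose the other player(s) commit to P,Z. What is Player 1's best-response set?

u_1(A vs P,Z) = 6
u_1(B vs P,Z) = 9
u_1(C vs P,Z) = 9
u_1(D vs P,Z) = 8
u_1(E vs P,Z) = 4
max payoff 9 at {B,C}

argmax u_1 = {B,C}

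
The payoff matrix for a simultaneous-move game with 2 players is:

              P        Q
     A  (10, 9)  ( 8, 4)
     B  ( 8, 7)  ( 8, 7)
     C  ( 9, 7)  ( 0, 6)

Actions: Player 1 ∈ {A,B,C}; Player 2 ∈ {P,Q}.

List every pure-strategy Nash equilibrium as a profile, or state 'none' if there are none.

Nash profiles: (A,P), (B,Q)

(A,P): NE
(A,Q): not NE [P2→P gives 9>4]
(B,P): not NE [P1→A gives 10>8]
(B,Q): NE
(C,P): not NE [P1→A gives 10>9]
(C,Q): not NE [P1→B gives 8>0; P2→P gives 7>6]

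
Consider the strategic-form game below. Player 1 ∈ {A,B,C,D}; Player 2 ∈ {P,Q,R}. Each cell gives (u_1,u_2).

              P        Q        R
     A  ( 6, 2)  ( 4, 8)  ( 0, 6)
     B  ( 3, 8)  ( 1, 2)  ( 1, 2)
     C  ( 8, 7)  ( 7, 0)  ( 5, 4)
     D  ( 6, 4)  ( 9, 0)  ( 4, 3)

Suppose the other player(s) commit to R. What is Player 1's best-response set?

u_1(A vs R) = 0
u_1(B vs R) = 1
u_1(C vs R) = 5
u_1(D vs R) = 4
max payoff 5 at {C}

P1 best: {C}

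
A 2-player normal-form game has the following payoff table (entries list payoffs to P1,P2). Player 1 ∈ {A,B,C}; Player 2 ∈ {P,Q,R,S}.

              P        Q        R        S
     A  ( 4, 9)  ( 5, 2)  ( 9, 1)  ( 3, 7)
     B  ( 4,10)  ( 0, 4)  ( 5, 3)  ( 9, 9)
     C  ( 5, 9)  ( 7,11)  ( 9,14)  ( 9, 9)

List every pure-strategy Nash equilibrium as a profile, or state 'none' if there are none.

(A,P): not NE [P1→C gives 5>4]
(A,Q): not NE [P1→C gives 7>5; P2→P gives 9>2]
(A,R): not NE [P2→P gives 9>1]
(A,S): not NE [P1→C gives 9>3; P2→P gives 9>7]
(B,P): not NE [P1→C gives 5>4]
(B,Q): not NE [P1→C gives 7>0; P2→P gives 10>4]
(B,R): not NE [P1→C gives 9>5; P2→P gives 10>3]
(B,S): not NE [P2→P gives 10>9]
(C,P): not NE [P2→R gives 14>9]
(C,Q): not NE [P2→R gives 14>11]
(C,R): NE
(C,S): not NE [P2→R gives 14>9]

PSNE = {(C,R)}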